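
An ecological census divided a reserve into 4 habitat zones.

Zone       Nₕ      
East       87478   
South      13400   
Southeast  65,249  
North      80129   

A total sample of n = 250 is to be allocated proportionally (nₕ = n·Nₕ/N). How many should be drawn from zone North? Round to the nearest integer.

81

Share of zone North = 80129/246256 = 0.32539.
Allocate 250 × 0.32539 = 81.347... → 81.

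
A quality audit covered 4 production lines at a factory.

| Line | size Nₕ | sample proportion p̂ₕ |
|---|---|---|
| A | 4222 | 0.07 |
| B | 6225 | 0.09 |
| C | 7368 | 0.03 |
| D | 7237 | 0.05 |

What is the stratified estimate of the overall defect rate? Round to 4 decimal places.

0.0574

Wₕ = Nₕ/N with N = 25052: 0.1685, 0.2485, 0.2941, 0.2889.
p̂_st = 0.1685·0.07 + 0.2485·0.09 + 0.2941·0.03 + 0.2889·0.05 ≈ 0.057428... → 0.0574.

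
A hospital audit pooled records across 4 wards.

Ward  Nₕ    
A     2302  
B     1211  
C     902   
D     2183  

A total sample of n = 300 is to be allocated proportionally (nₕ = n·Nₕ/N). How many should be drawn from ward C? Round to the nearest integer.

41

N = 2302 + 1211 + 902 + 2183 = 6598.
n_C = 300·902/6598 = 41.012... → 41.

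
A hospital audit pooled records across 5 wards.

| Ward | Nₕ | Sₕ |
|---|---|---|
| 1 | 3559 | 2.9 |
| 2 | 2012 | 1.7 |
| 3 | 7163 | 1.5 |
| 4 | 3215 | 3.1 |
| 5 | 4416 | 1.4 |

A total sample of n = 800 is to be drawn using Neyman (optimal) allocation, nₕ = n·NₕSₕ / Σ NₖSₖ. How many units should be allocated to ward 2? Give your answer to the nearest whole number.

67

1: NₕSₕ = 3559·2.9 = 10321.1
2: NₕSₕ = 2012·1.7 = 3420.4
3: NₕSₕ = 7163·1.5 = 10744.5
4: NₕSₕ = 3215·3.1 = 9966.5
5: NₕSₕ = 4416·1.4 = 6182.4
Σ NₕSₕ = 40634.9.
n_2 = 800·3420.4/40634.9 = 67.339... → 67.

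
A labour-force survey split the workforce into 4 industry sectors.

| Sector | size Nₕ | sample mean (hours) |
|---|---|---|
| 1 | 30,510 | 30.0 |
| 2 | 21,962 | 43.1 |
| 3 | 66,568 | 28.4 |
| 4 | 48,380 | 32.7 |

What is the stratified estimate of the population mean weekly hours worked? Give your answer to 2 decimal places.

N = 30510 + 21962 + 66568 + 48380 = 167420.
Weight each subgroup mean by Nₕ/N and sum.
Σ Nₕx̄ₕ = 30510·30.0 + 21962·43.1 + 66568·28.4 + 48380·32.7 = 915300 + 946562.2 + 1890531.2 + 1582026 = 5334419.4.
Divide by N: 5334419.4 / 167420 = 31.8625... → 31.86.

31.86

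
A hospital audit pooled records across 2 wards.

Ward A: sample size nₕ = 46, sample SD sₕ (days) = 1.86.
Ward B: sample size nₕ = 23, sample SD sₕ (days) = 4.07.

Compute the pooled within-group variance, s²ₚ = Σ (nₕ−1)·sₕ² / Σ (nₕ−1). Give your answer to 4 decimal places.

7.7628

A: (46−1)·1.86² = 45·3.4596 = 155.682
B: (23−1)·4.07² = 22·16.5649 = 364.4278
Numerator = 520.1098; denominator = Σ(nₕ−1) = 67.
s²ₚ = 520.1098/67 = 7.762833... → 7.7628.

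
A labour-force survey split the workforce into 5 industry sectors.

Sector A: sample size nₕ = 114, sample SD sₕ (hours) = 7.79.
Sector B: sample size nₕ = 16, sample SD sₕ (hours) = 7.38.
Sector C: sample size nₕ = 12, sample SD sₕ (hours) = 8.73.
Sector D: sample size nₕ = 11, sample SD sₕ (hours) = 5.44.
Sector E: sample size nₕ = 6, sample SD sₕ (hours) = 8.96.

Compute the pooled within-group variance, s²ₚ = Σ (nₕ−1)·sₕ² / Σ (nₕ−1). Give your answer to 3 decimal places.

59.805

Degrees of freedom: 113 + 15 + 11 + 10 + 5 = 154.
Σ(nₕ−1)sₕ² = 113·60.6841 + 15·54.4644 + 11·76.2129 + 10·29.5936 + 5·80.2816 = 9209.9552.
s²ₚ = 9209.9552 / 154 = 59.80490... → 59.805.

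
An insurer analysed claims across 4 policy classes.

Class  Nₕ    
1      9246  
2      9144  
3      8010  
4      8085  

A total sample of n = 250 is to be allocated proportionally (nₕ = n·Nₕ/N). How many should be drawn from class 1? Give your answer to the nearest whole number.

67

Share of class 1 = 9246/34485 = 0.26812.
Allocate 250 × 0.26812 = 67.029... → 67.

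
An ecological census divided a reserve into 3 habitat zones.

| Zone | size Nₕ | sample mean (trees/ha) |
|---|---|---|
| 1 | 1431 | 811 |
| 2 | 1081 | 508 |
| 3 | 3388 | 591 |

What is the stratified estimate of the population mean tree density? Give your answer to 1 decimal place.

629.2

x̄_st = (Σ Nₕx̄ₕ) / (Σ Nₕ) = (1431·811 + 1081·508 + 3388·591) / 5900
= 3711997 / 5900 = 629.152... → 629.2.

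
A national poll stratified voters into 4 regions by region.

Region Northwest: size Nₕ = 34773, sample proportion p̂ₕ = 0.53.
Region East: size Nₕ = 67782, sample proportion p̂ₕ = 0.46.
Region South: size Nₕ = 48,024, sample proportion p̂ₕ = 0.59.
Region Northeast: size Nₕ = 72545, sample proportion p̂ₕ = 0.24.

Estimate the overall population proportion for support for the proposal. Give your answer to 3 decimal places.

Wₕ = Nₕ/N with N = 223124: 0.1558, 0.3038, 0.2152, 0.3251.
p̂_st = 0.1558·0.53 + 0.3038·0.46 + 0.2152·0.59 + 0.3251·0.24 ≈ 0.42736... → 0.427.

0.427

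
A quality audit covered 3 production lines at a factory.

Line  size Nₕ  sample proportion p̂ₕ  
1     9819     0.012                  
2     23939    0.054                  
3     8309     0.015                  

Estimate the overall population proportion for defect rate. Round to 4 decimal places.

N = 9819 + 23939 + 8309 = 42067.
Overall proportion = Σ (Nₕ/N)·p̂ₕ.
Σ Nₕp̂ₕ = 117.828 + 1292.706 + 124.635 = 1535.169.
1535.169 / 42067 = 0.036493... → 0.0365.

0.0365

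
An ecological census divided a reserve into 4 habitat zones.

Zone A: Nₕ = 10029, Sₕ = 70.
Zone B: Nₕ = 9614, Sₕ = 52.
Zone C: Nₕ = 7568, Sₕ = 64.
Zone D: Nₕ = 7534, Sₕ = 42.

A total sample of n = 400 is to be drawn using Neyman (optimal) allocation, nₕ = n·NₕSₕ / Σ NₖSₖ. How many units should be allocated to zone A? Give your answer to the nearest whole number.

140

A: NₕSₕ = 10029·70 = 702030
B: NₕSₕ = 9614·52 = 499928
C: NₕSₕ = 7568·64 = 484352
D: NₕSₕ = 7534·42 = 316428
Σ NₕSₕ = 2002738.
n_A = 400·702030/2002738 = 140.214... → 140.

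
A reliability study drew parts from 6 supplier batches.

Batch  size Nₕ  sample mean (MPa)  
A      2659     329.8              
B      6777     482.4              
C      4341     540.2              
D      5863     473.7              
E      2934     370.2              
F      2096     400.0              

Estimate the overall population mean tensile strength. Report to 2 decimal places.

453.71

N = 2659 + 6777 + 4341 + 5863 + 2934 + 2096 = 24670.
The stratified mean weights each stratum mean by its population share Nₕ/N.
Σ Nₕx̄ₕ = 2659·329.8 + 6777·482.4 + 4341·540.2 + 5863·473.7 + 2934·370.2 + 2096·400.0 = 876938.2 + 3269224.8 + 2345008.2 + 2777303.1 + 1086166.8 + 838400 = 11193041.1.
Divide by N: 11193041.1 / 24670 = 453.7106... → 453.71.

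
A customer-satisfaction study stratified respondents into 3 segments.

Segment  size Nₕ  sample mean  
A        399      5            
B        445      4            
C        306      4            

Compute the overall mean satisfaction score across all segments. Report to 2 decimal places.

4.35

x̄_st = (Σ Nₕx̄ₕ) / (Σ Nₕ) = (399·5 + 445·4 + 306·4) / 1150
= 4999 / 1150 = 4.3470... → 4.35.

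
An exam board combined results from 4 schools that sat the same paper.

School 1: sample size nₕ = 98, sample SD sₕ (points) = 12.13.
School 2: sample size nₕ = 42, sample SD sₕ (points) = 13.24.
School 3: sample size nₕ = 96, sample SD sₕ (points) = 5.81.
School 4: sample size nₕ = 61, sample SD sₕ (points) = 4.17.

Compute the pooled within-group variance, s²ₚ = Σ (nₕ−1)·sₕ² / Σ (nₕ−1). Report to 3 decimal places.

1: (98−1)·12.13² = 97·147.1369 = 14272.2793
2: (42−1)·13.24² = 41·175.2976 = 7187.2016
3: (96−1)·5.81² = 95·33.7561 = 3206.8295
4: (61−1)·4.17² = 60·17.3889 = 1043.334
Numerator = 25709.6444; denominator = Σ(nₕ−1) = 293.
s²ₚ = 25709.6444/293 = 87.74623... → 87.746.

87.746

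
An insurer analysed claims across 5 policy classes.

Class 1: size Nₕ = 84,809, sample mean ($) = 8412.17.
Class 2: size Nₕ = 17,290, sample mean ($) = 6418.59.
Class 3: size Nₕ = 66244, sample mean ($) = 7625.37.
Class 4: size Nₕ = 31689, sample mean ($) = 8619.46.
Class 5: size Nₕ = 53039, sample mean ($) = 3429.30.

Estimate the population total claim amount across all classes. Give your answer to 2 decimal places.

1784568867.55

1: 84809·8412.17 = 713427725.53
2: 17290·6418.59 = 110977421.1
3: 66244·7625.37 = 505135010.28
4: 31689·8619.46 = 273142067.94
5: 53039·3429.30 = 181886642.7
τ̂ = Σ Nₕx̄ₕ = 1784568867.55.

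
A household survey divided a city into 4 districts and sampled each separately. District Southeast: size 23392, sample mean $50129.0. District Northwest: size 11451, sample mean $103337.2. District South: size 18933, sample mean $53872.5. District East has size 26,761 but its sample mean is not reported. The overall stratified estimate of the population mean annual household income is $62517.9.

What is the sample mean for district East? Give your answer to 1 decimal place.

N = 23392 + 11451 + 18933 + 26761 = 80537.
Overall total = μ·N = 62517.9·80537 = 5035004112.3.
Subtract the known strata: 23392·50129.0 + 11451·103337.2 + 18933·53872.5 = 3375899887.7.
Remaining total for district East: 5035004112.3 − 3375899887.7 = 1659104224.6.
Divide by its size: 1659104224.6 / 26761 = 61997.094... → 61997.1.

61997.1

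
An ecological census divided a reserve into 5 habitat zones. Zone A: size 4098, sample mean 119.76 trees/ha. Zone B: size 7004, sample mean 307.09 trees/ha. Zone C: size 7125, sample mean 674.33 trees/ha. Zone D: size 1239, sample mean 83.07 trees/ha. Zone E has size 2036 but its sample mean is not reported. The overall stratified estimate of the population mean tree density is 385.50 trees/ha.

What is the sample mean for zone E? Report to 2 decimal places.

363.39

Σ Nₕx̄ₕ = N·μ, so 2036·x̄_E = 21502·385.50 − (4098·119.76 + 7004·307.09 + 7125·674.33 + 1239·83.07).
= 8289021 − 7549159.82 = 739861.18.
x̄_E = 739861.18 / 2036 = 363.3896... → 363.39.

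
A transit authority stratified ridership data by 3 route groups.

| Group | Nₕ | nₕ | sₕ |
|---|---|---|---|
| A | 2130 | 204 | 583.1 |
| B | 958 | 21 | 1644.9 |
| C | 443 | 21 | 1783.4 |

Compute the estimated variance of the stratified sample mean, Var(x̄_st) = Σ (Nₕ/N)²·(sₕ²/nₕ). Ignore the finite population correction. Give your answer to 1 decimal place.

12474.5

N = 3531. Term for each stratum: Wₕ²sₕ²/nₕ.
Var(x̄_st) = 606.4845 + 9484.0818 + 2383.9122 = 12474.4784 → 12474.5.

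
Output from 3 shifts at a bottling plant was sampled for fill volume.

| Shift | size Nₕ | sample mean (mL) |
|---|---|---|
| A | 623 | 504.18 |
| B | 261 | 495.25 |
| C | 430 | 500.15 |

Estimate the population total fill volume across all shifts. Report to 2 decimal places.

658428.89

A: 623·504.18 = 314104.14
B: 261·495.25 = 129260.25
C: 430·500.15 = 215064.5
τ̂ = Σ Nₕx̄ₕ = 658428.89.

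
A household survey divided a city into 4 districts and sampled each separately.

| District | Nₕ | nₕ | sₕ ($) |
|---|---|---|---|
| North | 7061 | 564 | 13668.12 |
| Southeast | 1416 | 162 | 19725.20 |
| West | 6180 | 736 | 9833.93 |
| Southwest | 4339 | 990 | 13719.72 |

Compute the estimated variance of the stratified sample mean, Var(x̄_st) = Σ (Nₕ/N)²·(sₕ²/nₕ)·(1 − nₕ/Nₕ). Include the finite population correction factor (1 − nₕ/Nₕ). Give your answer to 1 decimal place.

73836.6

N = 18996; Wₕ = Nₕ/N.
district North: (7061/18996)²·13668.12²/564·(1 − 564/7061) = 42110.7735
district Southeast: (1416/18996)²·19725.20²/162·(1 − 162/1416) = 11818.5524
district West: (6180/18996)²·9833.93²/736·(1 − 736/6180) = 12250.6373
district Southwest: (4339/18996)²·13719.72²/990·(1 − 990/4339) = 7656.5968
Sum = 73836.5599 → 73836.6.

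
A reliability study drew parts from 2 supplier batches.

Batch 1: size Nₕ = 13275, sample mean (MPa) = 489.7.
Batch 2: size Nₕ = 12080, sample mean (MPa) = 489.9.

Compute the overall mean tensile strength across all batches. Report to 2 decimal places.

x̄_st = (Σ Nₕx̄ₕ) / (Σ Nₕ) = (13275·489.7 + 12080·489.9) / 25355
= 12418759.5 / 25355 = 489.7953... → 489.80.

489.80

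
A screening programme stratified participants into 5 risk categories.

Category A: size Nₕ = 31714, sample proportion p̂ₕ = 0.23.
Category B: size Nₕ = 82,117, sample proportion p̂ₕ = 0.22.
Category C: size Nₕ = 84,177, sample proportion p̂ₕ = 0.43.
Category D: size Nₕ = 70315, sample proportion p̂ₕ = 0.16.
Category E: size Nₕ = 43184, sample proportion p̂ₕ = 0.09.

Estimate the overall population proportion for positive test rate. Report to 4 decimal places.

0.2462

N = 31714 + 82117 + 84177 + 70315 + 43184 = 311507.
Overall proportion = Σ (Nₕ/N)·p̂ₕ.
Σ Nₕp̂ₕ = 7294.22 + 18065.74 + 36196.11 + 11250.4 + 3886.56 = 76693.03.
76693.03 / 311507 = 0.246200... → 0.2462.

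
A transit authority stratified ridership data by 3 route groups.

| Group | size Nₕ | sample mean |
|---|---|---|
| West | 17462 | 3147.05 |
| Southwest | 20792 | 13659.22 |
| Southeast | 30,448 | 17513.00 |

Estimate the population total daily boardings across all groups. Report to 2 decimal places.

872192113.34

West: 17462·3147.05 = 54953787.1
Southwest: 20792·13659.22 = 284002502.24
Southeast: 30448·17513.00 = 533235824
τ̂ = Σ Nₕx̄ₕ = 872192113.34.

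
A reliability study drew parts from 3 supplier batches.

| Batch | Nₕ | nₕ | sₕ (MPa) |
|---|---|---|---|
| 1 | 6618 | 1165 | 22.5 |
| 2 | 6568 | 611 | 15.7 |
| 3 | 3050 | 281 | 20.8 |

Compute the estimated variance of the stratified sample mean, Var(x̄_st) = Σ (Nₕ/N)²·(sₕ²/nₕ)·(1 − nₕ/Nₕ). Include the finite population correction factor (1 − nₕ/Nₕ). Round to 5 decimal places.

0.16869

N = 16236. Term for each stratum: Wₕ²sₕ²/nₕ·(1−nₕ/Nₕ).
Var(x̄_st) = 0.05948991 + 0.05987710 + 0.04932704 = 0.16869405 → 0.16869.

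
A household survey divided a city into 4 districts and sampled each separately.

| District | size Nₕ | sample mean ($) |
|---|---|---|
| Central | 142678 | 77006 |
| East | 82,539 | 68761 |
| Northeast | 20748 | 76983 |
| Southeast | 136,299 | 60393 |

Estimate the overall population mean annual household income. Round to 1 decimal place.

69301.0

N = 142678 + 82539 + 20748 + 136299 = 382264.
Weight each subgroup mean by Nₕ/N and sum.
Σ Nₕx̄ₕ = 142678·77006 + 82539·68761 + 20748·76983 + 136299·60393 = 10987062068 + 5675464179 + 1597243284 + 8231505507 = 26491275038.
Divide by N: 26491275038 / 382264 = 69300.994... → 69301.0.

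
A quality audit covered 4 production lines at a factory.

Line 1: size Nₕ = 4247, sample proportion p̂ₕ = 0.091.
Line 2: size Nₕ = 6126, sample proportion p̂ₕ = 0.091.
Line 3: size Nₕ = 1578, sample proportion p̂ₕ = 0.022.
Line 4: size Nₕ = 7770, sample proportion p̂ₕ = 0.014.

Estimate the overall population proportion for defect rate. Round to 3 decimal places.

N = 4247 + 6126 + 1578 + 7770 = 19721.
Overall proportion = Σ (Nₕ/N)·p̂ₕ.
Σ Nₕp̂ₕ = 386.477 + 557.466 + 34.716 + 108.78 = 1087.439.
1087.439 / 19721 = 0.05514... → 0.055.

0.055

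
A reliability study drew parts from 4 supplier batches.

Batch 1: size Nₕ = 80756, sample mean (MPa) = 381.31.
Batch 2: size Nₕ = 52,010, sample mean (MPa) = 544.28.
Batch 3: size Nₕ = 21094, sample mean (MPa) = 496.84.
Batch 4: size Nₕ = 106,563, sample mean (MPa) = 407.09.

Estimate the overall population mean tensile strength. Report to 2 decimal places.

x̄_st = (Σ Nₕx̄ₕ) / (Σ Nₕ) = (80756·381.31 + 52010·544.28 + 21094·496.84 + 106563·407.09) / 260423
= 112962147.79 / 260423 = 433.7641... → 433.76.

433.76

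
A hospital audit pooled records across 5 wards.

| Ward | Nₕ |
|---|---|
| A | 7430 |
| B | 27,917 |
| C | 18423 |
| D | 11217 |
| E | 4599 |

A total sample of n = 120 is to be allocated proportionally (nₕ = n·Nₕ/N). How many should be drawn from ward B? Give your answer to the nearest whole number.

48

N = 7430 + 27917 + 18423 + 11217 + 4599 = 69586.
n_B = 120·27917/69586 = 48.142... → 48.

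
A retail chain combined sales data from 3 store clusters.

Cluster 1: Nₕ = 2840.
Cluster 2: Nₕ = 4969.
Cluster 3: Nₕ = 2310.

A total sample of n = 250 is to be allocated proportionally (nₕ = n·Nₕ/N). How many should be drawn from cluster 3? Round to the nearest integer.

57

Share of cluster 3 = 2310/10119 = 0.22828.
Allocate 250 × 0.22828 = 57.071... → 57.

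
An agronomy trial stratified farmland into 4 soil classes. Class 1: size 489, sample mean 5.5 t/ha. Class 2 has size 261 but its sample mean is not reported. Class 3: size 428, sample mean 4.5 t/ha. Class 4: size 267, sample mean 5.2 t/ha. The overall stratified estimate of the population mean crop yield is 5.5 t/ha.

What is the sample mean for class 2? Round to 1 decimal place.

7.4

N = 489 + 261 + 428 + 267 = 1445.
Overall total = μ·N = 5.5·1445 = 7947.5.
Subtract the known strata: 489·5.5 + 428·4.5 + 267·5.2 = 6003.9.
Remaining total for class 2: 7947.5 − 6003.9 = 1943.6.
Divide by its size: 1943.6 / 261 = 7.447... → 7.4.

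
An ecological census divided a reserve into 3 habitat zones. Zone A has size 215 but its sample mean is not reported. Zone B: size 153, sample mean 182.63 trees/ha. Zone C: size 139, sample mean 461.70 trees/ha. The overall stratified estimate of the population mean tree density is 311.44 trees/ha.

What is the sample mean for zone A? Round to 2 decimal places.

N = 215 + 153 + 139 = 507.
Overall total = μ·N = 311.44·507 = 157900.08.
Subtract the known strata: 153·182.63 + 139·461.70 = 92118.69.
Remaining total for zone A: 157900.08 − 92118.69 = 65781.39.
Divide by its size: 65781.39 / 215 = 305.9600... → 305.96.

305.96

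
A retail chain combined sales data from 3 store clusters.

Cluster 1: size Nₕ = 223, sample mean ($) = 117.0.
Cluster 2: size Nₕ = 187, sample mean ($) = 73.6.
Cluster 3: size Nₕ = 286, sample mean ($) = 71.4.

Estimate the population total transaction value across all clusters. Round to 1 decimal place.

60274.6

Population total = Σ Nₕ·x̄ₕ (each stratum's size times its mean).
223·117.0 + 187·73.6 + 286·71.4 = 26091 + 13763.2 + 20420.4 = 60274.6.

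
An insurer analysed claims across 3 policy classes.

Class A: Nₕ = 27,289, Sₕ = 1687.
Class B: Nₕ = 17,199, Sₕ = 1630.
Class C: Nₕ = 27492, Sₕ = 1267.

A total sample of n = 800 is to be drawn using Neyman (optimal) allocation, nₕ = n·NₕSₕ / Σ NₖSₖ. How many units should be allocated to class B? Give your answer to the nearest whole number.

206

Σ NₕSₕ = 27289·1687 + 17199·1630 + 27492·1267 = 108903277.
Share for B: 28034370/108903277 = 0.25742.
n_B = 800 × 0.25742 = 205.940... → 206.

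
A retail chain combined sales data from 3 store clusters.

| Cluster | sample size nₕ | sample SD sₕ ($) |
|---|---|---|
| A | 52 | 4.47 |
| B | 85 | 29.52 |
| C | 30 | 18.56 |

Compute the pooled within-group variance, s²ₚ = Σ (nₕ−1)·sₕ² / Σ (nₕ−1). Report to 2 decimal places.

A: (52−1)·4.47² = 51·19.9809 = 1019.0259
B: (85−1)·29.52² = 84·871.4304 = 73200.1536
C: (30−1)·18.56² = 29·344.4736 = 9989.7344
Numerator = 84208.9139; denominator = Σ(nₕ−1) = 164.
s²ₚ = 84208.9139/164 = 513.4690... → 513.47.

513.47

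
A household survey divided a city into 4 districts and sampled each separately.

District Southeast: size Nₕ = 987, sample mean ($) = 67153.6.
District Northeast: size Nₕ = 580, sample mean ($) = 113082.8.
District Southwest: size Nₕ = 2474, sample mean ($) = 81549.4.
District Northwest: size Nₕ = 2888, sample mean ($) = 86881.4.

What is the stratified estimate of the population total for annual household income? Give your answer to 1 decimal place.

Estimate total by summing Nₕ·x̄ₕ over strata.
987·67153.6 + 580·113082.8 + 2474·81549.4 + 2888·86881.4 = 66280603.2 + 65588024 + 201753215.6 + 250913483.2 = 584535326.0.

584535326.0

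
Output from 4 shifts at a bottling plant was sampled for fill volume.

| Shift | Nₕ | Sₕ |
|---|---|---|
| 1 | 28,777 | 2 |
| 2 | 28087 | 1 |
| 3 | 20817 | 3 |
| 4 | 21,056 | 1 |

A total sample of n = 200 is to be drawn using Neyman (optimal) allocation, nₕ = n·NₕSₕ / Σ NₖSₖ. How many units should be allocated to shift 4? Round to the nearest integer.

25

1: NₕSₕ = 28777·2 = 57554
2: NₕSₕ = 28087·1 = 28087
3: NₕSₕ = 20817·3 = 62451
4: NₕSₕ = 21056·1 = 21056
Σ NₕSₕ = 169148.
n_4 = 200·21056/169148 = 24.897... → 25.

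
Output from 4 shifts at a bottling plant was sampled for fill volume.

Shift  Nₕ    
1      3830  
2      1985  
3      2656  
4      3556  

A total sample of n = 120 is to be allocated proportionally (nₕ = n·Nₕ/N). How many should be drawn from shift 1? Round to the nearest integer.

Share of shift 1 = 3830/12027 = 0.31845.
Allocate 120 × 0.31845 = 38.214... → 38.

38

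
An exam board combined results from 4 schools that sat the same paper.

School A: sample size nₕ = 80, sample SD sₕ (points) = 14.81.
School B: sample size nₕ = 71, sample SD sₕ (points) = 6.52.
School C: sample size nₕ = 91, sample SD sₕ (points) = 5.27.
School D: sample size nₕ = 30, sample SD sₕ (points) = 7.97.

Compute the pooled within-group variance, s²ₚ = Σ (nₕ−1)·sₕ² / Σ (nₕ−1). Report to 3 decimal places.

91.959

A: (80−1)·14.81² = 79·219.3361 = 17327.5519
B: (71−1)·6.52² = 70·42.5104 = 2975.728
C: (91−1)·5.27² = 90·27.7729 = 2499.561
D: (30−1)·7.97² = 29·63.5209 = 1842.1061
Numerator = 24644.947; denominator = Σ(nₕ−1) = 268.
s²ₚ = 24644.947/268 = 91.95876... → 91.959.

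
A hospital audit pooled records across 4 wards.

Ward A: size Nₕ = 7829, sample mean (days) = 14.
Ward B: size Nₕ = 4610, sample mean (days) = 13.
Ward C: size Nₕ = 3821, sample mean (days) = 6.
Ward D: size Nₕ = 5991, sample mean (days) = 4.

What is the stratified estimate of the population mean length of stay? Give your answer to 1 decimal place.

9.7

N = 22251; weights Wₕ = Nₕ/N = (0.3518, 0.2072, 0.1717, 0.2692).
x̄_st = Σ Wₕ·x̄ₕ = 0.3518·14 + 0.2072·13 + 0.1717·6 + 0.2692·4 ≈ 9.727...
→ 9.7.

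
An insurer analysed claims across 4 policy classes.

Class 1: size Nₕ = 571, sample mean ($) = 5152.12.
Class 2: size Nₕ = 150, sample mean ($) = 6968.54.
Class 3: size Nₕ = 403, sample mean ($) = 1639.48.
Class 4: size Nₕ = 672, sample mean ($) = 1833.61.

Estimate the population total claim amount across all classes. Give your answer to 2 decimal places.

Estimate total by summing Nₕ·x̄ₕ over strata.
571·5152.12 + 150·6968.54 + 403·1639.48 + 672·1833.61 = 2941860.52 + 1045281 + 660710.44 + 1232185.92 = 5880037.88.

5880037.88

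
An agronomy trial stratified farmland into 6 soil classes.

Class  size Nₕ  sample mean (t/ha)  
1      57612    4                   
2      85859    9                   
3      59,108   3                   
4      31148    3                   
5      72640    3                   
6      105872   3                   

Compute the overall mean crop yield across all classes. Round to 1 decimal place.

4.4

N = 57612 + 85859 + 59108 + 31148 + 72640 + 105872 = 412239.
The stratified mean weights each stratum mean by its population share Nₕ/N.
Σ Nₕx̄ₕ = 57612·4 + 85859·9 + 59108·3 + 31148·3 + 72640·3 + 105872·3 = 230448 + 772731 + 177324 + 93444 + 217920 + 317616 = 1809483.
Divide by N: 1809483 / 412239 = 4.389... → 4.4.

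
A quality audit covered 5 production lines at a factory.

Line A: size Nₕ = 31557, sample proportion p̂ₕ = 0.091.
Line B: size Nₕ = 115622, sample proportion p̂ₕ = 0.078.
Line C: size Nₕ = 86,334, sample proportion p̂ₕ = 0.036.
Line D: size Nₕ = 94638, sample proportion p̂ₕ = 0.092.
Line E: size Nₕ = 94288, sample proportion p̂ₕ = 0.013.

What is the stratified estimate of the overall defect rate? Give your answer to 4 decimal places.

0.0590

N = 31557 + 115622 + 86334 + 94638 + 94288 = 422439.
Overall proportion = Σ (Nₕ/N)·p̂ₕ.
Σ Nₕp̂ₕ = 2871.687 + 9018.516 + 3108.024 + 8706.696 + 1225.744 = 24930.667.
24930.667 / 422439 = 0.059016... → 0.0590.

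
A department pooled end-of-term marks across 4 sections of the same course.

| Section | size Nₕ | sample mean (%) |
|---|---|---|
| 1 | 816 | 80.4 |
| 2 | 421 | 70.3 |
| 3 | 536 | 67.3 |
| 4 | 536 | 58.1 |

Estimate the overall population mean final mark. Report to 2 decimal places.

70.34

x̄_st = (Σ Nₕx̄ₕ) / (Σ Nₕ) = (816·80.4 + 421·70.3 + 536·67.3 + 536·58.1) / 2309
= 162417.1 / 2309 = 70.3409... → 70.34.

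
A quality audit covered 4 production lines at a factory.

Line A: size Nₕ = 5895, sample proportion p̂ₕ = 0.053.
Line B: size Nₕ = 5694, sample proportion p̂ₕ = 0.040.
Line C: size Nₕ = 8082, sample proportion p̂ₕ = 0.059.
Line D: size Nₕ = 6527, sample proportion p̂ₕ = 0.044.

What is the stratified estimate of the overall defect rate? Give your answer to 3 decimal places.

0.050

Wₕ = Nₕ/N with N = 26198: 0.2250, 0.2173, 0.3085, 0.2491.
p̂_st = 0.2250·0.053 + 0.2173·0.040 + 0.3085·0.059 + 0.2491·0.044 ≈ 0.04978... → 0.050.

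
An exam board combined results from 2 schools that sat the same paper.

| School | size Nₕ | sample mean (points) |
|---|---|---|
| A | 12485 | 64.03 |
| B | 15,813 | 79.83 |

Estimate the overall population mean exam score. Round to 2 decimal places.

N = 28298; weights Wₕ = Nₕ/N = (0.4412, 0.5588).
x̄_st = Σ Wₕ·x̄ₕ = 0.4412·64.03 + 0.5588·79.83 ≈ 72.8591...
→ 72.86.

72.86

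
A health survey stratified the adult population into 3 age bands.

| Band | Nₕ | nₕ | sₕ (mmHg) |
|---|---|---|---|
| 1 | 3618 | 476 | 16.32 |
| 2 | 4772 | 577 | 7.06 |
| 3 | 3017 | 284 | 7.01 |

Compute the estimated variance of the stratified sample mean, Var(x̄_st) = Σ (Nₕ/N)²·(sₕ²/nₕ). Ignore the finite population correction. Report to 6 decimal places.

0.083511

N = 11407. Term for each stratum: Wₕ²sₕ²/nₕ.
Var(x̄_st) = 0.056289527 + 0.015117904 + 0.012103903 = 0.083511334 → 0.083511.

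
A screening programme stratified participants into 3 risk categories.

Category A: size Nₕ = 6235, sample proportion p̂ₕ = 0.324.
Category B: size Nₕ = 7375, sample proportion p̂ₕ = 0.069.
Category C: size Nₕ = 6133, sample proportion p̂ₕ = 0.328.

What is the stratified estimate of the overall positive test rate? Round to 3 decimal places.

Wₕ = Nₕ/N with N = 19743: 0.3158, 0.3736, 0.3106.
p̂_st = 0.3158·0.324 + 0.3736·0.069 + 0.3106·0.328 ≈ 0.22999... → 0.230.

0.230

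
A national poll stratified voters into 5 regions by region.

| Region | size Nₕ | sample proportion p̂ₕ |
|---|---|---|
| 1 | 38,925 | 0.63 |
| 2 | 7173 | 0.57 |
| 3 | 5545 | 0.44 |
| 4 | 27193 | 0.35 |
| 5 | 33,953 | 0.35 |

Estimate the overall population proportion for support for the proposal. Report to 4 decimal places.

N = 38925 + 7173 + 5545 + 27193 + 33953 = 112789.
Overall proportion = Σ (Nₕ/N)·p̂ₕ.
Σ Nₕp̂ₕ = 24522.75 + 4088.61 + 2439.8 + 9517.55 + 11883.55 = 52452.26.
52452.26 / 112789 = 0.465048... → 0.4650.

0.4650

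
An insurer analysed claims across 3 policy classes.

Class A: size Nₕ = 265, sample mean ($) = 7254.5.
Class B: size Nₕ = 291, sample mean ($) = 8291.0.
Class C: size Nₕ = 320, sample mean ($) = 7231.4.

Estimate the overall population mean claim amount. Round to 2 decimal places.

7590.38

N = 876; weights Wₕ = Nₕ/N = (0.3025, 0.3322, 0.3653).
x̄_st = Σ Wₕ·x̄ₕ = 0.3025·7254.5 + 0.3322·8291.0 + 0.3653·7231.4 ≈ 7590.3784...
→ 7590.38.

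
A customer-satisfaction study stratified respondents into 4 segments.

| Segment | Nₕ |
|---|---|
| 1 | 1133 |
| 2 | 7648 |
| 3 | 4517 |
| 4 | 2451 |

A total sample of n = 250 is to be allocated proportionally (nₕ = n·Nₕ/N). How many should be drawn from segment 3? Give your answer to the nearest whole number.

Share of segment 3 = 4517/15749 = 0.28681.
Allocate 250 × 0.28681 = 71.703... → 72.

72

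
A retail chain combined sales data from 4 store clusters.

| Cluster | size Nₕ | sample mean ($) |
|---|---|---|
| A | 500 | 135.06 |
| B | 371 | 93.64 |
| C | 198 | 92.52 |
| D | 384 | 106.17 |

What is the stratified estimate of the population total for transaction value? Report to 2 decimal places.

A: 500·135.06 = 67530
B: 371·93.64 = 34740.44
C: 198·92.52 = 18318.96
D: 384·106.17 = 40769.28
τ̂ = Σ Nₕx̄ₕ = 161358.68.

161358.68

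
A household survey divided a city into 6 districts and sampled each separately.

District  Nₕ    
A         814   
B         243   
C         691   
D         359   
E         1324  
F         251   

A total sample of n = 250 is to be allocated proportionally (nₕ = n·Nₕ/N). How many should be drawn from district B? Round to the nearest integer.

16

Share of district B = 243/3682 = 0.06600.
Allocate 250 × 0.06600 = 16.499... → 16.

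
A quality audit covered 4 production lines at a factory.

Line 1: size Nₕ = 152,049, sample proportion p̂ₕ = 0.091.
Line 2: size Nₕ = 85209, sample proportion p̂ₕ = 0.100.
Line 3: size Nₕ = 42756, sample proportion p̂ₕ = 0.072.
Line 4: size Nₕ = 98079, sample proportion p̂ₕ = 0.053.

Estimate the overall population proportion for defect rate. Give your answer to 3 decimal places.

N = 152049 + 85209 + 42756 + 98079 = 378093.
Overall proportion = Σ (Nₕ/N)·p̂ₕ.
Σ Nₕp̂ₕ = 13836.459 + 8520.9 + 3078.432 + 5198.187 = 30633.978.
30633.978 / 378093 = 0.08102... → 0.081.

0.081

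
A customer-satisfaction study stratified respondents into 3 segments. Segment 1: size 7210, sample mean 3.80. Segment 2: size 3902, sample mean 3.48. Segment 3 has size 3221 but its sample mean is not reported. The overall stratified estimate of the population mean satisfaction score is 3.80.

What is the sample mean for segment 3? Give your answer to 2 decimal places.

N = 7210 + 3902 + 3221 = 14333.
Overall total = μ·N = 3.80·14333 = 54465.4.
Subtract the known strata: 7210·3.80 + 3902·3.48 = 40976.96.
Remaining total for segment 3: 54465.4 − 40976.96 = 13488.44.
Divide by its size: 13488.44 / 3221 = 4.1877... → 4.19.

4.19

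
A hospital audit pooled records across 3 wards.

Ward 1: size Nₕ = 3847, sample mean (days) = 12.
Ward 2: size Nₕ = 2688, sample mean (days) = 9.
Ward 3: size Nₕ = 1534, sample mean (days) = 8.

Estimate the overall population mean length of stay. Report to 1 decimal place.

10.2

N = 3847 + 2688 + 1534 = 8069.
The stratified mean weights each stratum mean by its population share Nₕ/N.
Σ Nₕx̄ₕ = 3847·12 + 2688·9 + 1534·8 = 46164 + 24192 + 12272 = 82628.
Divide by N: 82628 / 8069 = 10.240... → 10.2.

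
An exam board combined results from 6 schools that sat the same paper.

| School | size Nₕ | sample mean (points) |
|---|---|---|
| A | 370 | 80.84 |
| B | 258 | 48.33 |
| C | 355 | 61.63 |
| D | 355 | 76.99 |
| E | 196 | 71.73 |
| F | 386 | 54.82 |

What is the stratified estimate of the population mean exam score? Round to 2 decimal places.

N = 370 + 258 + 355 + 355 + 196 + 386 = 1920.
The stratified mean weights each stratum mean by its population share Nₕ/N.
Σ Nₕx̄ₕ = 370·80.84 + 258·48.33 + 355·61.63 + 355·76.99 + 196·71.73 + 386·54.82 = 29910.8 + 12469.14 + 21878.65 + 27331.45 + 14059.08 + 21160.52 = 126809.64.
Divide by N: 126809.64 / 1920 = 66.0467... → 66.05.

66.05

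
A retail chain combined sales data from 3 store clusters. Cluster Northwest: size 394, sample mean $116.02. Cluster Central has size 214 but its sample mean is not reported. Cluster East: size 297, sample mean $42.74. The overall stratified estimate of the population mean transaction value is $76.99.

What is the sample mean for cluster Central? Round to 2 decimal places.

52.66

Σ Nₕx̄ₕ = N·μ, so 214·x̄_Central = 905·76.99 − (394·116.02 + 297·42.74).
= 69675.95 − 58405.66 = 11270.29.
x̄_Central = 11270.29 / 214 = 52.6649... → 52.66.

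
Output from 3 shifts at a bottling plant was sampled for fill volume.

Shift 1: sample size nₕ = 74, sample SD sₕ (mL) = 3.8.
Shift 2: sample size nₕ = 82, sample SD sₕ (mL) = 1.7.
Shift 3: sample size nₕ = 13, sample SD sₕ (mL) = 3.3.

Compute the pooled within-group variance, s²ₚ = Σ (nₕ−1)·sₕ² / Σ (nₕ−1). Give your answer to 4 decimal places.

8.5475

1: (74−1)·3.8² = 73·14.44 = 1054.12
2: (82−1)·1.7² = 81·2.89 = 234.09
3: (13−1)·3.3² = 12·10.89 = 130.68
Numerator = 1418.89; denominator = Σ(nₕ−1) = 166.
s²ₚ = 1418.89/166 = 8.547530... → 8.5475.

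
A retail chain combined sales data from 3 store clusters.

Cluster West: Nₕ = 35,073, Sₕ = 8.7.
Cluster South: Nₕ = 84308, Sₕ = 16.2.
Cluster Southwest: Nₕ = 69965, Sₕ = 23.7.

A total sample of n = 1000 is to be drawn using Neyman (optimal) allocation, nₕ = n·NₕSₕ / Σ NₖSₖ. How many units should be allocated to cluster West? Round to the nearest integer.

Σ NₕSₕ = 35073·8.7 + 84308·16.2 + 69965·23.7 = 3329095.2.
Share for West: 305135.1/3329095.2 = 0.09166.
n_West = 1000 × 0.09166 = 91.657... → 92.

92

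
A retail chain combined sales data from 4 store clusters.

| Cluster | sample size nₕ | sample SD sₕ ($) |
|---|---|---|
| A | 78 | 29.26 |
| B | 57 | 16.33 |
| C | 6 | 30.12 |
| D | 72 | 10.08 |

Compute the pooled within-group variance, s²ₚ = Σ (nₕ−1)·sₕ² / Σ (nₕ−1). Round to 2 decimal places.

Degrees of freedom: 77 + 56 + 5 + 71 = 209.
Σ(nₕ−1)sₕ² = 77·856.1476 + 56·266.6689 + 5·907.2144 + 71·101.6064 = 92606.95.
s²ₚ = 92606.95 / 209 = 443.0955... → 443.10.

443.10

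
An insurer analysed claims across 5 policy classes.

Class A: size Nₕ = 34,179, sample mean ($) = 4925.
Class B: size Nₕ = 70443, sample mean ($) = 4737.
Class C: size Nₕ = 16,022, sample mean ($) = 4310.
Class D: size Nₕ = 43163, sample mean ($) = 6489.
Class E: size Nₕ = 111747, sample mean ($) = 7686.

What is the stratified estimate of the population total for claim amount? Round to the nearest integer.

A: 34179·4925 = 168331575
B: 70443·4737 = 333688491
C: 16022·4310 = 69054820
D: 43163·6489 = 280084707
E: 111747·7686 = 858887442
τ̂ = Σ Nₕx̄ₕ = 1710047035.

1710047035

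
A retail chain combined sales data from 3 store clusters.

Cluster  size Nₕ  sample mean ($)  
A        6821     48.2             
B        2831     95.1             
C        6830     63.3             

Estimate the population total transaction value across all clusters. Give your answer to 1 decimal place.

1030339.3

A: 6821·48.2 = 328772.2
B: 2831·95.1 = 269228.1
C: 6830·63.3 = 432339
τ̂ = Σ Nₕx̄ₕ = 1030339.3.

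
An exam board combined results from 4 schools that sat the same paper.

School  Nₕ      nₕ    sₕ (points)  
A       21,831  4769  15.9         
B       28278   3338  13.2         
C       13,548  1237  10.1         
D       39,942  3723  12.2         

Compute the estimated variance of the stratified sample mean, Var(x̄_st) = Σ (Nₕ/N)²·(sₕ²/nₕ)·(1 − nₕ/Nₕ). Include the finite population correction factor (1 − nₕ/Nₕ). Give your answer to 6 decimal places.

N = 103599. Term for each stratum: Wₕ²sₕ²/nₕ·(1−nₕ/Nₕ).
Var(x̄_st) = 0.001839752 + 0.003430011 + 0.001281535 + 0.005388672 = 0.011939971 → 0.011940.

0.011940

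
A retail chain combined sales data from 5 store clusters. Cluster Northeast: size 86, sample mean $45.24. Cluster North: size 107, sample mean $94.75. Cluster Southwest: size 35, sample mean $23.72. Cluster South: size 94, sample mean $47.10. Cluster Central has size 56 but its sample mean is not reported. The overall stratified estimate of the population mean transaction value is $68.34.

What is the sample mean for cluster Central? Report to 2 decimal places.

116.89

N = 86 + 107 + 35 + 94 + 56 = 378.
Overall total = μ·N = 68.34·378 = 25832.52.
Subtract the known strata: 86·45.24 + 107·94.75 + 35·23.72 + 94·47.10 = 19286.49.
Remaining total for cluster Central: 25832.52 − 19286.49 = 6546.03.
Divide by its size: 6546.03 / 56 = 116.8934... → 116.89.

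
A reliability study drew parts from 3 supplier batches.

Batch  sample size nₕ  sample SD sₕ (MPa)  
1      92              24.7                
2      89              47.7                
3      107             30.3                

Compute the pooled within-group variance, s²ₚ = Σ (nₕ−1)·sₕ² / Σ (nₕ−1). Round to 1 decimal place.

1: (92−1)·24.7² = 91·610.09 = 55518.19
2: (89−1)·47.7² = 88·2275.29 = 200225.52
3: (107−1)·30.3² = 106·918.09 = 97317.54
Numerator = 353061.25; denominator = Σ(nₕ−1) = 285.
s²ₚ = 353061.25/285 = 1238.811... → 1238.8.

1238.8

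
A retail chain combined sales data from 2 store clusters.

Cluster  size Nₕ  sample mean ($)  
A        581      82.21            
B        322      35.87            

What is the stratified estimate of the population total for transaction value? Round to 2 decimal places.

Estimate total by summing Nₕ·x̄ₕ over strata.
581·82.21 + 322·35.87 = 47764.01 + 11550.14 = 59314.15.

59314.15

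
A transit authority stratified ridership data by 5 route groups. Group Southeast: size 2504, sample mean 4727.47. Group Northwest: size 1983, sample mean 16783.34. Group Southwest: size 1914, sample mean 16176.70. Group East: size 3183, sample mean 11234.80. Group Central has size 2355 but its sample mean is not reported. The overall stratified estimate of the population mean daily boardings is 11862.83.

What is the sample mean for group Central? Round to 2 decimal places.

12649.17

Σ Nₕx̄ₕ = N·μ, so 2355·x̄_Central = 11939·11862.83 − (2504·4727.47 + 1983·16783.34 + 1914·16176.70 + 3183·11234.80).
= 141630327.37 − 111841520.3 = 29788807.07.
x̄_Central = 29788807.07 / 2355 = 12649.1750... → 12649.17.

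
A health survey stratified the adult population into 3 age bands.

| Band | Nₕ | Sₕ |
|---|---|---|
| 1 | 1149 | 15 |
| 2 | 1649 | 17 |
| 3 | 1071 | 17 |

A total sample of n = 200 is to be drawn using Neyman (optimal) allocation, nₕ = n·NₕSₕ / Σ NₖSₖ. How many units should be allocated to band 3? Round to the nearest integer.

57

Σ NₕSₕ = 1149·15 + 1649·17 + 1071·17 = 63475.
Share for 3: 18207/63475 = 0.28684.
n_3 = 200 × 0.28684 = 57.367... → 57.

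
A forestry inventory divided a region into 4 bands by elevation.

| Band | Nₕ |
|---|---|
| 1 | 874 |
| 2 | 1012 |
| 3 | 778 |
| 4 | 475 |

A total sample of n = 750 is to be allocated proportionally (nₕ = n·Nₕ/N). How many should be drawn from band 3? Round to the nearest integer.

186

Share of band 3 = 778/3139 = 0.24785.
Allocate 750 × 0.24785 = 185.887... → 186.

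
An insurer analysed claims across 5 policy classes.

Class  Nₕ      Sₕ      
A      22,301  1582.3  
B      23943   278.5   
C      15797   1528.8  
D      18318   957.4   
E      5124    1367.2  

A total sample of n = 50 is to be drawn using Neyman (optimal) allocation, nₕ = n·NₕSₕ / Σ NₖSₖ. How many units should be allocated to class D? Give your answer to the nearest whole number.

Σ NₕSₕ = 22301·1582.3 + 23943·278.5 + 15797·1528.8 + 18318·957.4 + 5124·1367.2 = 90648637.4.
Share for D: 17537653.2/90648637.4 = 0.19347.
n_D = 50 × 0.19347 = 9.673... → 10.

10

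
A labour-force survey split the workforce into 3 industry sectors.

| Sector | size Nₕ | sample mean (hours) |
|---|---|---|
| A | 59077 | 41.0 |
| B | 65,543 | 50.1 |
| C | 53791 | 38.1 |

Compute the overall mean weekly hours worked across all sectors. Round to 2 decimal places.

x̄_st = (Σ Nₕx̄ₕ) / (Σ Nₕ) = (59077·41.0 + 65543·50.1 + 53791·38.1) / 178411
= 7755298.4 / 178411 = 43.4687... → 43.47.

43.47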